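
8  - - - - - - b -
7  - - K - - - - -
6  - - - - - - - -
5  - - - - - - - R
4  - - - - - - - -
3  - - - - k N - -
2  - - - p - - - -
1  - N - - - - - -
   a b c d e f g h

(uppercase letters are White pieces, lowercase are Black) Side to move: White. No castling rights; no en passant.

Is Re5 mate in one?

After Re5: black king on e3; in check: yes, from the white rook on e5.
Black has 4 legal replies: Kf4, Kxf3, Kd3, Kf2.
In check but a legal move exists → not checkmate.

no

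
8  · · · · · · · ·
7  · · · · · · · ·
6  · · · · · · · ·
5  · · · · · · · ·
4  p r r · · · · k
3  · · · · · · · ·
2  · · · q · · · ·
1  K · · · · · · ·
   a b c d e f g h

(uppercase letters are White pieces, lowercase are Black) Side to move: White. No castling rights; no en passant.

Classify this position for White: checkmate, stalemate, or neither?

stalemate

White to move; white king on a1.
In check: no.
King squares — b1: attacked by Rb4; a2: attacked by Qd2; b2: attacked by Qd2.
Legal moves for White: none.
Not in check and no legal moves → stalemate.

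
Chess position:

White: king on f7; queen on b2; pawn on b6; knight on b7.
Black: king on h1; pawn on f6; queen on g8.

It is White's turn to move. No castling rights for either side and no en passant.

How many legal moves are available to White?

3

White to move; king on f7.
In check: yes, from the black queen on g8.
Legal moves: Kxg8, Ke7, Kxf6.
Count: 3.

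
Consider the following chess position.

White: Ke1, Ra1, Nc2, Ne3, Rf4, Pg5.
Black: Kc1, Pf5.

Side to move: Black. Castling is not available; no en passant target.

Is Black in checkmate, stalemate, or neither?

neither

Black to move; black king on c1.
In check: yes, from the white rook on a1.
King squares — b1: attacked by Ra1; d1: attacked by Ra1; b2: available; c2: attacked by Ne3; d2: attacked by Ke1.
Legal moves for Black: Kb2.
Black is in check but has 1 legal move → neither.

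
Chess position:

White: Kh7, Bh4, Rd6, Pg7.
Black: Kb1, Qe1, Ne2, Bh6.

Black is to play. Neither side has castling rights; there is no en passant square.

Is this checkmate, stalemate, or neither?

Black to move; black king on b1.
In check: no.
Legal moves for Black include: Bxg7, Bg5, Bf4, Be3, Bd2, Bc1, Nf4, Nd4, Ng3, Nc3, Ng1, Nc1, Qa5, Qxh4, Qb4, Qg3, Qc3, Qf2, ... (list truncated; more exist).
Black has legal moves and is not in check → neither.

neither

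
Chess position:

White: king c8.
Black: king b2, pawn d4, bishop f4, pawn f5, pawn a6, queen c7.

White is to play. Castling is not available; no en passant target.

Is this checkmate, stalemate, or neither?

checkmate

White to move; white king on c8.
In check: yes, from the black queen on c7.
King squares — b7: attacked by Qc7; c7: attacked by Bf4; d7: attacked by Qc7; b8: attacked by Qc7; d8: attacked by Qc7.
Legal moves for White: none.
In check with no legal moves → checkmate.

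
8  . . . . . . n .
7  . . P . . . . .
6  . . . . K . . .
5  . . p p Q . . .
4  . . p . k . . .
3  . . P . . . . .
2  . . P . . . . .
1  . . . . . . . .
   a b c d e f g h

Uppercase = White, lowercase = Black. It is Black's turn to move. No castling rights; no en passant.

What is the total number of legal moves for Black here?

Black to move; king on e4.
In check: yes, from the white queen on e5.
Legal moves: Kf3.
Count: 1.

1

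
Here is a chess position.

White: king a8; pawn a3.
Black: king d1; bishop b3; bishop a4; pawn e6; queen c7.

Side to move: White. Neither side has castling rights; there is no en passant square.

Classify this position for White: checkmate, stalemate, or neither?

White to move; white king on a8.
In check: no.
King squares — a7: attacked by Qc7; b7: attacked by Qc7; b8: attacked by Qc7.
Legal moves for White: none.
Not in check and no legal moves → stalemate.

stalemate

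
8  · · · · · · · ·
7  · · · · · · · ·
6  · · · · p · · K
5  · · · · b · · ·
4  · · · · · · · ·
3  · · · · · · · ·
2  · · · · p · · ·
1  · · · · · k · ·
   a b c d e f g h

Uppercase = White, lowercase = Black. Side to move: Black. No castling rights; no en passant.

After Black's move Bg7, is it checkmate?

no

After Bg7: white king on h6; in check: yes, from the black bishop on g7.
White has 5 legal replies: Kh7, Kxg7, Kg6, Kh5, Kg5.
In check but a legal move exists → not checkmate.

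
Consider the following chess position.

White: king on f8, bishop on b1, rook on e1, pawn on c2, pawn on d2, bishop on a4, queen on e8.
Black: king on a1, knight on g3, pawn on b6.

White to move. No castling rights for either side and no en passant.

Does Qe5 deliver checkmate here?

After Qe5: black king on a1; in check: yes, from the white queen on e5.
King squares — b1: attacked by Re1; a2: attacked by Bb1; b2: attacked by Qe5.
Black has no legal moves → checkmate.

yes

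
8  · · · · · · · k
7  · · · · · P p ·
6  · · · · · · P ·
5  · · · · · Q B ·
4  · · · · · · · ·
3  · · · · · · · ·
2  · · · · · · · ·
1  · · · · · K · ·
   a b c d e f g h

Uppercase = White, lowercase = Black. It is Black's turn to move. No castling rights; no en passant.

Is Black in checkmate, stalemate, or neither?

stalemate

Black to move; black king on h8.
In check: no.
King squares — g7: own pawn; h7: attacked by Pg6; g8: attacked by Pf7.
Legal moves for Black: none.
Not in check and no legal moves → stalemate.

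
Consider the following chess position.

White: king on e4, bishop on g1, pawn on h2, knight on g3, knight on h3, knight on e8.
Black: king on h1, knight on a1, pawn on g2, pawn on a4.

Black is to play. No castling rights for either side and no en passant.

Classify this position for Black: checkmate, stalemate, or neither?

Black to move; black king on h1.
In check: yes, from the white knight on g3.
King squares — g1: attacked by Nh3; g2: own pawn; h2: attacked by Bg1.
Legal moves for Black: none.
In check with no legal moves → checkmate.

checkmate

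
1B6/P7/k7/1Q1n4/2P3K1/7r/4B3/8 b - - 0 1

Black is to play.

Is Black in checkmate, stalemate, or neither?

checkmate

Black to move; black king on a6.
In check: yes, from the white queen on b5.
King squares — a5: attacked by Qb5; b5: attacked by Pc4; b6: attacked by Qb5; a7: attacked by Bb8; b7: attacked by Qb5.
Legal moves for Black: none.
In check with no legal moves → checkmate.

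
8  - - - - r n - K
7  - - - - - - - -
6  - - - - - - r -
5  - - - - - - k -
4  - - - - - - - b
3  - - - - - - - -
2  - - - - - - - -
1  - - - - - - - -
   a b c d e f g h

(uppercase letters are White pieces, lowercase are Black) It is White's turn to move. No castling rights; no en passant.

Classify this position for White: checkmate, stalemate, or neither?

White to move; white king on h8.
In check: no.
King squares — g7: attacked by Rg6; h7: attacked by Nf8; g8: attacked by Rg6.
Legal moves for White: none.
Not in check and no legal moves → stalemate.

stalemate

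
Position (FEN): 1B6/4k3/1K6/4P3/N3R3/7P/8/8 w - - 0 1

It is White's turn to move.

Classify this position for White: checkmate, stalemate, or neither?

White to move; white king on b6.
In check: no.
Legal moves for White include: Bc7, Ba7, Bd6+, Kc7, Kb7, Ka7, Kc6, Ka6, Kc5, Kb5, Ka5, Rh4, Rg4, Rf4, Rd4, Rc4, Rb4, Re3, ... (list truncated; more exist).
White has legal moves and is not in check → neither.

neither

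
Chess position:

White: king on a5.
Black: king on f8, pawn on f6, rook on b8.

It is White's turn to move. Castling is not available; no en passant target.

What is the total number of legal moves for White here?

2

White to move; king on a5.
In check: no.
Legal moves: Ka6, Ka4.
Count: 2.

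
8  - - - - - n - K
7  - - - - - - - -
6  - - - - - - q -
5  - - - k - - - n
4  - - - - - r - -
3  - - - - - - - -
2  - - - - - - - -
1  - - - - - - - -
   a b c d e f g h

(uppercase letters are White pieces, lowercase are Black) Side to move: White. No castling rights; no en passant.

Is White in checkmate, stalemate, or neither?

stalemate

White to move; white king on h8.
In check: no.
King squares — g7: attacked by Nh5; h7: attacked by Qg6; g8: attacked by Qg6.
Legal moves for White: none.
Not in check and no legal moves → stalemate.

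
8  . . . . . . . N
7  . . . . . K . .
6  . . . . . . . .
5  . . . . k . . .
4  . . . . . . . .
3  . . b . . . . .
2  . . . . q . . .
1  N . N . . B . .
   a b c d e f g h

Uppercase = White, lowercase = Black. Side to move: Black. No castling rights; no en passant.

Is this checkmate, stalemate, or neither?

Black to move; black king on e5.
In check: no.
Legal moves for Black include: Kd6, Kf5, Kd5, Kf4, Ke4, Kd4, Ba5, Bd4, Bb4, Bd2, Bb2, Be1, Bxa1, Qa6, Qh5+, Qb5, Qg4, Qe4, ... (list truncated; more exist).
Black has legal moves and is not in check → neither.

neither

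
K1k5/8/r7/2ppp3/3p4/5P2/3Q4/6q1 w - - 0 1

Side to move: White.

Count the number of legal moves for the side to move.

White to move; king on a8.
In check: yes, from the black rook on a6.
Legal moves: none.
Count: 0.

0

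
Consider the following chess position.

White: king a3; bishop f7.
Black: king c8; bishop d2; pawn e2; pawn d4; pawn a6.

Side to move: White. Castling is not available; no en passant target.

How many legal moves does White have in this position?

13

White to move; king on a3.
In check: no.
Legal moves: Bg8, Be8, Bg6, Be6+, Bh5, Bd5, Bc4, Bb3, Ba2, Ka4, Kb3, Kb2, Ka2.
Count: 13.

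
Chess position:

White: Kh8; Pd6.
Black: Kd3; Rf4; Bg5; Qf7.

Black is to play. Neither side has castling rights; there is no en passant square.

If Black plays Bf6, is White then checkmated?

yes

After Bf6: white king on h8; in check: yes, from the black bishop on f6.
King squares — g7: attacked by Bf6; h7: attacked by Qf7; g8: attacked by Qf7.
White has no legal moves → checkmate.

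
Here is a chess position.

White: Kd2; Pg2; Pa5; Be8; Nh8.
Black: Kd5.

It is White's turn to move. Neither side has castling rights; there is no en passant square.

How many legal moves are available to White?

20

White to move; king on d2.
In check: no.
Legal moves: Nf7, Ng6, Bf7+, Bd7, Bg6, Bc6+, Bh5, Bb5, Ba4, Ke3, Kd3, Kc3, Ke2, Kc2, Ke1, Kd1, Kc1, a6, g3, g4.
Count: 20.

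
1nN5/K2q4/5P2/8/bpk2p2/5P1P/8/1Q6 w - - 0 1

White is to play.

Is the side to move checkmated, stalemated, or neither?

White to move; white king on a7.
In check: yes, from the black queen on d7.
King squares — a6: attacked by Nb8; b6: available; b7: attacked by Qd7; a8: available; b8: available.
Legal moves for White: Kxb8, Ka8, Kb6.
White is in check but has 3 legal moves → neither.

neither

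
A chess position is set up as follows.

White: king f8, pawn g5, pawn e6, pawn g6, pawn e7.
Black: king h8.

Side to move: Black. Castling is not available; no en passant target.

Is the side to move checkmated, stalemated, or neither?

stalemate

Black to move; black king on h8.
In check: no.
King squares — g7: attacked by Kf8; h7: attacked by Pg6; g8: attacked by Kf8.
Legal moves for Black: none.
Not in check and no legal moves → stalemate.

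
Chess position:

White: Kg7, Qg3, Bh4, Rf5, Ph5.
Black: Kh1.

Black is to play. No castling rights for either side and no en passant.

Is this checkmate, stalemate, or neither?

stalemate

Black to move; black king on h1.
In check: no.
King squares — g1: attacked by Qg3; g2: attacked by Qg3; h2: attacked by Qg3.
Legal moves for Black: none.
Not in check and no legal moves → stalemate.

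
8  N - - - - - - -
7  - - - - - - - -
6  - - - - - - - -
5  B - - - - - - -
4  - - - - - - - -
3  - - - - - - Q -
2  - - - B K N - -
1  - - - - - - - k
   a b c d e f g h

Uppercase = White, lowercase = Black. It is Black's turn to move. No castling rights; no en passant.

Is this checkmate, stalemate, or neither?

Black to move; black king on h1.
In check: yes, from the white knight on f2.
King squares — g1: attacked by Qg3; g2: attacked by Qg3; h2: attacked by Qg3.
Legal moves for Black: none.
In check with no legal moves → checkmate.

checkmate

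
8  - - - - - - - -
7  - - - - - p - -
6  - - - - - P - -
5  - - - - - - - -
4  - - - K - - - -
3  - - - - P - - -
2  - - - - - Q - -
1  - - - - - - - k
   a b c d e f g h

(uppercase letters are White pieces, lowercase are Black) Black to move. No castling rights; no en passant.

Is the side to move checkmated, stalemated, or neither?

stalemate

Black to move; black king on h1.
In check: no.
King squares — g1: attacked by Qf2; g2: attacked by Qf2; h2: attacked by Qf2.
Legal moves for Black: none.
Not in check and no legal moves → stalemate.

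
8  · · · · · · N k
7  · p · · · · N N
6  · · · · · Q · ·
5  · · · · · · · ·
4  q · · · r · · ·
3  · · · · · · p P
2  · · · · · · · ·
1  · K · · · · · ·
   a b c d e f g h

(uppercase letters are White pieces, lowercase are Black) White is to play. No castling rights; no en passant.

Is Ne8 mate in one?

no

After Ne8: black king on h8; in check: yes, from the white queen on f6.
Black has 2 legal replies: Kxg8, Kxh7.
In check but a legal move exists → not checkmate.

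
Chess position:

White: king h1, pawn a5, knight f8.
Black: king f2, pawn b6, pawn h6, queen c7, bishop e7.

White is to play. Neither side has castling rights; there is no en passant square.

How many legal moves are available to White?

6

White to move; king on h1.
In check: no.
Legal moves: Nh7, Nd7, Ng6, Ne6, axb6, a6.
Count: 6.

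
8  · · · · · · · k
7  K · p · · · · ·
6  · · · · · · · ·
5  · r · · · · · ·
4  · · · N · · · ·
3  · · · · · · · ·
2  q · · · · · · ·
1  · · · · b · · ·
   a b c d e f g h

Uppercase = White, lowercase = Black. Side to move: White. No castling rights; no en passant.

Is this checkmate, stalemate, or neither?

checkmate

White to move; white king on a7.
In check: yes, from the black queen on a2.
King squares — a6: attacked by Qa2; b6: attacked by Rb5; b7: attacked by Rb5; a8: attacked by Qa2; b8: attacked by Rb5.
Legal moves for White: none.
In check with no legal moves → checkmate.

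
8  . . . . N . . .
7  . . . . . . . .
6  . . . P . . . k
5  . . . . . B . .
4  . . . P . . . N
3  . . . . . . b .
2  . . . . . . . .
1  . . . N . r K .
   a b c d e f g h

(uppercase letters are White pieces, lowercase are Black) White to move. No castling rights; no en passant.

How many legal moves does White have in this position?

2

White to move; king on g1.
In check: yes, from the black rook on f1.
Legal moves: Kg2, Kxf1.
Count: 2.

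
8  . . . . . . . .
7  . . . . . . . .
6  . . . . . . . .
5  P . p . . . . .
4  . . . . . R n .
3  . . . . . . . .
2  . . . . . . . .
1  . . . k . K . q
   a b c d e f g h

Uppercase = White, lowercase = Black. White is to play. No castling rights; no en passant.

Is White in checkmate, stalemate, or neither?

White to move; white king on f1.
In check: yes, from the black queen on h1.
King squares — e1: attacked by Kd1; g1: attacked by Qh1; e2: attacked by Kd1; f2: attacked by Ng4; g2: attacked by Qh1.
Legal moves for White: none.
In check with no legal moves → checkmate.

checkmate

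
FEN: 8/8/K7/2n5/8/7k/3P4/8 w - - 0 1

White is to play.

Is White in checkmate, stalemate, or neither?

neither

White to move; white king on a6.
In check: yes, from the black knight on c5.
King squares — a5: available; b5: available; b6: available; a7: available; b7: attacked by Nc5.
Legal moves for White: Ka7, Kb6, Kb5, Ka5.
White is in check but has 4 legal moves → neither.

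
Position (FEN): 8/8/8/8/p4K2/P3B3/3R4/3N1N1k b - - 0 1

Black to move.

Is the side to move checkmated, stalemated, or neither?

Black to move; black king on h1.
In check: no.
King squares — g1: attacked by Be3; g2: attacked by Rd2; h2: attacked by Nf1.
Legal moves for Black: none.
Not in check and no legal moves → stalemate.

stalemate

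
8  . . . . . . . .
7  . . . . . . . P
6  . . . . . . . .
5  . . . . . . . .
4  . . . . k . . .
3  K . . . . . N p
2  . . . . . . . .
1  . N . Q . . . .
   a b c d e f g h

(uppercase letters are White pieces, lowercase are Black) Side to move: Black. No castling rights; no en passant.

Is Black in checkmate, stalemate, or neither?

neither

Black to move; black king on e4.
In check: yes, from the white knight on g3.
King squares — d3: attacked by Qd1; e3: available; f3: attacked by Qd1; d4: attacked by Qd1; f4: available; d5: attacked by Qd1; e5: available; f5: attacked by Ng3.
Legal moves for Black: Ke5, Kf4, Ke3.
Black is in check but has 3 legal moves → neither.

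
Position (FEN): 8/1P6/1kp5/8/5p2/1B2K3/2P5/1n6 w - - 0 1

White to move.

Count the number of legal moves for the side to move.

7

White to move; king on e3.
In check: yes, from the black pawn on f4.
Legal moves: Kxf4, Ke4, Kd4, Kf3, Kd3, Kf2, Ke2.
Count: 7.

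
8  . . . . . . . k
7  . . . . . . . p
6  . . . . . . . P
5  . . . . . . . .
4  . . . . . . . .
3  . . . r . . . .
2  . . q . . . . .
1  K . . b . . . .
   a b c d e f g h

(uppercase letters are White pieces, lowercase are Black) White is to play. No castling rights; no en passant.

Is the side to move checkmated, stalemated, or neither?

White to move; white king on a1.
In check: no.
King squares — b1: attacked by Qc2; a2: attacked by Qc2; b2: attacked by Qc2.
Legal moves for White: none.
Not in check and no legal moves → stalemate.

stalemate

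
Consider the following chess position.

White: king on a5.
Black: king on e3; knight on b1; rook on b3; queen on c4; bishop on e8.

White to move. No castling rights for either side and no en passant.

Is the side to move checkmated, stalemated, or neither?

White to move; white king on a5.
In check: no.
King squares — a4: attacked by Qc4; b4: attacked by Rb3; b5: attacked by Rb3; a6: attacked by Qc4; b6: attacked by Rb3.
Legal moves for White: none.
Not in check and no legal moves → stalemate.

stalemate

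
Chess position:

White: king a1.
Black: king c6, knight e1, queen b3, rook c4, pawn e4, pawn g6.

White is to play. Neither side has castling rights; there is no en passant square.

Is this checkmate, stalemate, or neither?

stalemate

White to move; white king on a1.
In check: no.
King squares — b1: attacked by Qb3; a2: attacked by Qb3; b2: attacked by Qb3.
Legal moves for White: none.
Not in check and no legal moves → stalemate.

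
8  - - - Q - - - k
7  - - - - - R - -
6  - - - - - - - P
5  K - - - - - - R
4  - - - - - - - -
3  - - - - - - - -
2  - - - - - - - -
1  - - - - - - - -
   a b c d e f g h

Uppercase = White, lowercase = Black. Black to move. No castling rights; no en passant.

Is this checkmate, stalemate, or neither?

checkmate

Black to move; black king on h8.
In check: yes, from the white queen on d8.
King squares — g7: attacked by Ph6; h7: attacked by Rf7; g8: attacked by Qd8.
Legal moves for Black: none.
In check with no legal moves → checkmate.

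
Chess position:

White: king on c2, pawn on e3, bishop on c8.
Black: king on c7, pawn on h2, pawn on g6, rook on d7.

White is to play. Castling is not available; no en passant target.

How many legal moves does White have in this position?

9

White to move; king on c2.
In check: no.
Legal moves: Bxd7, Bb7, Ba6, Kc3, Kb3, Kb2, Kc1, Kb1, e4.
Count: 9.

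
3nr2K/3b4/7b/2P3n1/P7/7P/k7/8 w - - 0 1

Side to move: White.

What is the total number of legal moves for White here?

0

White to move; king on h8.
In check: yes, from the black rook on e8.
Legal moves: none.
Count: 0.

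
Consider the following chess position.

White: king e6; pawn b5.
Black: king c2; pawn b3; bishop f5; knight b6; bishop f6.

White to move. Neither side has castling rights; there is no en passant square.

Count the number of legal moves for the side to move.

White to move; king on e6.
In check: yes, from the black bishop on f5.
Legal moves: Kf7, Kxf6, Kd6, Kxf5.
Count: 4.

4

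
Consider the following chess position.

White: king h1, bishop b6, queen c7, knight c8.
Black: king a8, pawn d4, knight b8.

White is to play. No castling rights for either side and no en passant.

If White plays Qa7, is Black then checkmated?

After Qa7: black king on a8; in check: yes, from the white queen on a7.
King squares — a7: attacked by Bb6; b7: attacked by Qa7; b8: own knight.
Black has no legal moves → checkmate.

yes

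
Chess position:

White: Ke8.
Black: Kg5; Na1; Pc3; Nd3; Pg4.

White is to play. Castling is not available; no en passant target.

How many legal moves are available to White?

White to move; king on e8.
In check: no.
Legal moves: Kf8, Kd8, Kf7, Ke7, Kd7.
Count: 5.

5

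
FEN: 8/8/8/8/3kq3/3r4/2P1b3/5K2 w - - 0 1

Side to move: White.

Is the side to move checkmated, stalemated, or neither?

neither

White to move; white king on f1.
In check: yes, from the black bishop on e2.
King squares — e1: available; g1: available; e2: attacked by Qe4; f2: available; g2: attacked by Qe4.
Legal moves for White: Kf2, Kg1, Ke1.
White is in check but has 3 legal moves → neither.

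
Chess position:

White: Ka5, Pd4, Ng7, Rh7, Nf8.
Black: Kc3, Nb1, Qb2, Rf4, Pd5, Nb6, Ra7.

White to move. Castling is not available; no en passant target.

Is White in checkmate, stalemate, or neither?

checkmate

White to move; white king on a5.
In check: yes, from the black rook on a7.
King squares — a4: attacked by Nb6; b4: attacked by Qb2; b5: attacked by Qb2; a6: attacked by Ra7; b6: attacked by Qb2.
Legal moves for White: none.
In check with no legal moves → checkmate.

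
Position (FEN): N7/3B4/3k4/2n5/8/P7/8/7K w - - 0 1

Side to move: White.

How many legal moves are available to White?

White to move; king on h1.
In check: no.
Legal moves: Nc7, Nb6, Be8, Bc8, Be6, Bc6, Bf5, Bb5, Bg4, Ba4, Bh3, Kh2, Kg2, Kg1, a4.
Count: 15.

15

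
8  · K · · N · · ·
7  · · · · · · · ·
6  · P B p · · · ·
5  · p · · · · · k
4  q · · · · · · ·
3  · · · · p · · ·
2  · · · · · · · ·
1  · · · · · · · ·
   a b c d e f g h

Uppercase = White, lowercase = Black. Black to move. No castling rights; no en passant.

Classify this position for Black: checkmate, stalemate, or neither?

neither

Black to move; black king on h5.
In check: no.
Legal moves for Black include: Kh6, Kg6, Kg5, Kh4, Kg4, Qa8+, Qa7+, Qa6, Qa5, Qh4, Qg4, Qf4, Qe4, Qd4, Qc4, Qb4, Qb3, Qa3, ... (list truncated; more exist).
Black has legal moves and is not in check → neither.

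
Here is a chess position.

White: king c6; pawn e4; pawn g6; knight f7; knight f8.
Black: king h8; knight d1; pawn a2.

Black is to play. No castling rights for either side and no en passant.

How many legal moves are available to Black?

2

Black to move; king on h8.
In check: yes, from the white knight on f7.
Legal moves: Kg8, Kg7.
Count: 2.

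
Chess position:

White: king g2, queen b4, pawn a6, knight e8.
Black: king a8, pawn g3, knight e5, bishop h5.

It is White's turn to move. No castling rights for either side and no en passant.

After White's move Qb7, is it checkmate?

After Qb7: black king on a8; in check: yes, from the white queen on b7.
King squares — a7: attacked by Qb7; b7: attacked by Pa6; b8: attacked by Qb7.
Black has no legal moves → checkmate.

yes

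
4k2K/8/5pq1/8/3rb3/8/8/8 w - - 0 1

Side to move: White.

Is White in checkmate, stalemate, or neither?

stalemate

White to move; white king on h8.
In check: no.
King squares — g7: attacked by Qg6; h7: attacked by Qg6; g8: attacked by Qg6.
Legal moves for White: none.
Not in check and no legal moves → stalemate.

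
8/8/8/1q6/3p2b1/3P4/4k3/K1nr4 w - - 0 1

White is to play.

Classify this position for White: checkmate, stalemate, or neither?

White to move; white king on a1.
In check: no.
King squares — b1: attacked by Qb5; a2: attacked by Nc1; b2: attacked by Qb5.
Legal moves for White: none.
Not in check and no legal moves → stalemate.

stalemate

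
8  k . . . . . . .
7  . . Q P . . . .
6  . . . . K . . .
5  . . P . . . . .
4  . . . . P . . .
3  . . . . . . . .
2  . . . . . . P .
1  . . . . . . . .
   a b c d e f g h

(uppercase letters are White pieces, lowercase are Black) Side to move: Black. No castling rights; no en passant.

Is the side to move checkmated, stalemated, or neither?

stalemate

Black to move; black king on a8.
In check: no.
King squares — a7: attacked by Qc7; b7: attacked by Qc7; b8: attacked by Qc7.
Legal moves for Black: none.
Not in check and no legal moves → stalemate.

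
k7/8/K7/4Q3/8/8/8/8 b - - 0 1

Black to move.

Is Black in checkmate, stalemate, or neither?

stalemate

Black to move; black king on a8.
In check: no.
King squares — a7: attacked by Ka6; b7: attacked by Ka6; b8: attacked by Qe5.
Legal moves for Black: none.
Not in check and no legal moves → stalemate.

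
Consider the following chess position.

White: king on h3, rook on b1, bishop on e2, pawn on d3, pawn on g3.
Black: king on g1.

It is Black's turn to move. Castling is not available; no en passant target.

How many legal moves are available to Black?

1

Black to move; king on g1.
In check: yes, from the white rook on b1.
Legal moves: Kf2.
Count: 1.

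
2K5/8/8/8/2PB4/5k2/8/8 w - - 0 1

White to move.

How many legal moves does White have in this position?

19

White to move; king on c8.
In check: no.
Legal moves: Kd8, Kb8, Kd7, Kc7, Kb7, Bh8, Bg7, Ba7, Bf6, Bb6, Be5, Bc5, Be3, Bc3, Bf2, Bb2, Bg1, Ba1, c5.
Count: 19.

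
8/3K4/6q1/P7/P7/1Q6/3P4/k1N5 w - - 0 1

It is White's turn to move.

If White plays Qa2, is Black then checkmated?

yes

After Qa2: black king on a1; in check: yes, from the white queen on a2.
King squares — b1: attacked by Qa2; a2: attacked by Nc1; b2: attacked by Qa2.
Black has no legal moves → checkmate.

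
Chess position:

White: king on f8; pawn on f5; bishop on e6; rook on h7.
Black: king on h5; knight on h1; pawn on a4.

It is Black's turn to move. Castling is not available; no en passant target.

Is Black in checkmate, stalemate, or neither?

Black to move; black king on h5.
In check: yes, from the white rook on h7.
Legal moves for Black: Kg5, Kg4.
Black is in check but has 2 legal moves → neither.

neither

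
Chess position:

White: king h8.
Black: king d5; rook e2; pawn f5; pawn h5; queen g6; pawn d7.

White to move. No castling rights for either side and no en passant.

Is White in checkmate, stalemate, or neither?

stalemate

White to move; white king on h8.
In check: no.
King squares — g7: attacked by Qg6; h7: attacked by Qg6; g8: attacked by Qg6.
Legal moves for White: none.
Not in check and no legal moves → stalemate.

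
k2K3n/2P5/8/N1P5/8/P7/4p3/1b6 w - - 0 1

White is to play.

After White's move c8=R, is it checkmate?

After c8=R: black king on a8; in check: yes, from the white rook on c8.
Black has 1 legal reply: Ka7.
In check but a legal move exists → not checkmate.

no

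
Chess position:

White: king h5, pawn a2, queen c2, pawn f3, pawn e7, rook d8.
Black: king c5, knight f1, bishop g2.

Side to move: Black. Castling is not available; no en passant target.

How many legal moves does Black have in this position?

3

Black to move; king on c5.
In check: yes, from the white queen on c2.
Legal moves: Kb6, Kb5, Kb4.
Count: 3.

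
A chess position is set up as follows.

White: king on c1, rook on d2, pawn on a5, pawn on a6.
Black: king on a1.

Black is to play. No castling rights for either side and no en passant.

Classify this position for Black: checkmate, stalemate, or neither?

stalemate

Black to move; black king on a1.
In check: no.
King squares — b1: attacked by Kc1; a2: attacked by Rd2; b2: attacked by Kc1.
Legal moves for Black: none.
Not in check and no legal moves → stalemate.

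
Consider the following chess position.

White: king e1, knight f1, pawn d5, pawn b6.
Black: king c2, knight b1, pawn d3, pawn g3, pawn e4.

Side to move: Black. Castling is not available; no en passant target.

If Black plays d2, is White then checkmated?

After d2: white king on e1; in check: yes, from the black pawn on d2.
White has 2 legal replies: Ke2, Nxd2.
In check but a legal move exists → not checkmate.

no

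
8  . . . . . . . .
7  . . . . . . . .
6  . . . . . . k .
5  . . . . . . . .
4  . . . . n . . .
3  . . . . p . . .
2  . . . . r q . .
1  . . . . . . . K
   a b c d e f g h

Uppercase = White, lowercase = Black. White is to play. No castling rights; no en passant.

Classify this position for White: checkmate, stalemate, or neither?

stalemate

White to move; white king on h1.
In check: no.
King squares — g1: attacked by Qf2; g2: attacked by Qf2; h2: attacked by Qf2.
Legal moves for White: none.
Not in check and no legal moves → stalemate.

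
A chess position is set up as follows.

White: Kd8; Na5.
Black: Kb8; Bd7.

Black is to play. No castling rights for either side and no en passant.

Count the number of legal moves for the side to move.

11

Black to move; king on b8.
In check: no.
Legal moves: Ka8, Ka7, Be8, Bc8, Be6, Bc6, Bf5, Bb5, Bg4, Ba4, Bh3.
Count: 11.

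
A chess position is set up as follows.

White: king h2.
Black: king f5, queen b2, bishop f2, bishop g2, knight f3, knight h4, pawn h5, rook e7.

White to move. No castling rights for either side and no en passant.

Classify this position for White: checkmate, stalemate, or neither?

checkmate

White to move; white king on h2.
In check: yes, from the black knight on f3.
King squares — g1: attacked by Bf2; h1: attacked by Bg2; g2: attacked by Nh4; g3: attacked by Bf2; h3: attacked by Bg2.
Legal moves for White: none.
In check with no legal moves → checkmate.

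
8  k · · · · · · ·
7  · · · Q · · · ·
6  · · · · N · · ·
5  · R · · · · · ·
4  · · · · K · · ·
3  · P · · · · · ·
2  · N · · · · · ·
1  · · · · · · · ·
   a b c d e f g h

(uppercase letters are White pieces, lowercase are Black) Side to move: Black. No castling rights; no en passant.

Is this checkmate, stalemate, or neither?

stalemate

Black to move; black king on a8.
In check: no.
King squares — a7: attacked by Qd7; b7: attacked by Rb5; b8: attacked by Rb5.
Legal moves for Black: none.
Not in check and no legal moves → stalemate.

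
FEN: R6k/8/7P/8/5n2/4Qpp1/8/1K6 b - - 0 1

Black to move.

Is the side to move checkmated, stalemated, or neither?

neither

Black to move; black king on h8.
In check: yes, from the white rook on a8.
King squares — g7: attacked by Ph6; h7: available; g8: attacked by Ra8.
Legal moves for Black: Kh7.
Black is in check but has 1 legal move → neither.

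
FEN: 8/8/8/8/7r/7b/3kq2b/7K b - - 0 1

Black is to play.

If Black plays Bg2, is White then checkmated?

yes

After Bg2: white king on h1; in check: yes, from the black bishop on g2.
King squares — g1: attacked by Bh2; g2: attacked by Qe2; h2: attacked by Rh4.
White has no legal moves → checkmate.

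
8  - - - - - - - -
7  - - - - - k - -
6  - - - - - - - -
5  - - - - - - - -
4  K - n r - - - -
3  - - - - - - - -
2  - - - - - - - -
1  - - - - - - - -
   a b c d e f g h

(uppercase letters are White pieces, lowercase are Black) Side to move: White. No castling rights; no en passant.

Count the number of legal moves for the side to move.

White to move; king on a4.
In check: no.
Legal moves: Kb5, Kb4, Kb3.
Count: 3.

3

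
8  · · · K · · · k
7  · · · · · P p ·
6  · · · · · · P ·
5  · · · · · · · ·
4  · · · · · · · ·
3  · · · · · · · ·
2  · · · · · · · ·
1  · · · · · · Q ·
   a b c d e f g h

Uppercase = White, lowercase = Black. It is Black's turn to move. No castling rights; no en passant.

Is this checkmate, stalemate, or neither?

stalemate

Black to move; black king on h8.
In check: no.
King squares — g7: own pawn; h7: attacked by Pg6; g8: attacked by Pf7.
Legal moves for Black: none.
Not in check and no legal moves → stalemate.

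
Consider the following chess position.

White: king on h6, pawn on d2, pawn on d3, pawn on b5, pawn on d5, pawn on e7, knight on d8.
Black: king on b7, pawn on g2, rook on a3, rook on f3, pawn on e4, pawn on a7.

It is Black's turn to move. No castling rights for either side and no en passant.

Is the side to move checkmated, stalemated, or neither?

neither

Black to move; black king on b7.
In check: yes, from the white knight on d8.
Legal moves for Black: Kc8, Kb8, Ka8, Kc7, Kb6.
Black is in check but has 5 legal moves → neither.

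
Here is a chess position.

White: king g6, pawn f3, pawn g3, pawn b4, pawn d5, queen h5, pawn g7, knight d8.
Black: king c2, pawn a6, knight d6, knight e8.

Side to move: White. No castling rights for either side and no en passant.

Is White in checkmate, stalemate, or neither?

White to move; white king on g6.
In check: no.
Legal moves for White include: Nf7, Nb7, Ne6, Nc6, Kh7, Kh6, Kg5, Qh8, Qh7, Qh6, Qg5, Qf5+, Qe5, Qh4, Qg4, Qh3, Qh2+, Qh1, ... (list truncated; more exist).
White has legal moves and is not in check → neither.

neither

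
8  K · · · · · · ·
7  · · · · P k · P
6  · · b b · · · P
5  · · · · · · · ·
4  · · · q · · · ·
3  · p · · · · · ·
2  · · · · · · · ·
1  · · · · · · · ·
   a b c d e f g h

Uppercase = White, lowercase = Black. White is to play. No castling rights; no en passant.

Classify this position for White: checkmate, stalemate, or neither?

White to move; white king on a8.
In check: yes, from the black bishop on c6.
King squares — a7: attacked by Qd4; b7: attacked by Bc6; b8: attacked by Bd6.
Legal moves for White: none.
In check with no legal moves → checkmate.

checkmate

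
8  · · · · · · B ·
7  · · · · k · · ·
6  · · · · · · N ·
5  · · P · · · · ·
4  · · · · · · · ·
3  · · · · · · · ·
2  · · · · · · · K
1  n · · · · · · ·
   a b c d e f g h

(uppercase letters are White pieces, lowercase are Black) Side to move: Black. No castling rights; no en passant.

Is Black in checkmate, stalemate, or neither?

neither

Black to move; black king on e7.
In check: yes, from the white knight on g6.
King squares — d6: attacked by Pc5; e6: attacked by Bg8; f6: available; d7: available; f7: attacked by Bg8; d8: available; e8: available; f8: attacked by Ng6.
Legal moves for Black: Ke8, Kd8, Kd7, Kf6.
Black is in check but has 4 legal moves → neither.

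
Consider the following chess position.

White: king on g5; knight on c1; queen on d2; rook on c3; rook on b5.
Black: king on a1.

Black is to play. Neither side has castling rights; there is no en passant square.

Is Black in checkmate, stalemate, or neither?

Black to move; black king on a1.
In check: no.
King squares — b1: attacked by Rb5; a2: attacked by Nc1; b2: attacked by Qd2.
Legal moves for Black: none.
Not in check and no legal moves → stalemate.

stalemate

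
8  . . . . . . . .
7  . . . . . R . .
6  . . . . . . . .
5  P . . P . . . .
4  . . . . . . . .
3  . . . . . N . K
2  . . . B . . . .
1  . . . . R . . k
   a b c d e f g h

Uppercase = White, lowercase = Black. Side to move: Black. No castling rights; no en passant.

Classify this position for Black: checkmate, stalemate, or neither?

checkmate

Black to move; black king on h1.
In check: yes, from the white rook on e1.
King squares — g1: attacked by Re1; g2: attacked by Kh3; h2: attacked by Nf3.
Legal moves for Black: none.
In check with no legal moves → checkmate.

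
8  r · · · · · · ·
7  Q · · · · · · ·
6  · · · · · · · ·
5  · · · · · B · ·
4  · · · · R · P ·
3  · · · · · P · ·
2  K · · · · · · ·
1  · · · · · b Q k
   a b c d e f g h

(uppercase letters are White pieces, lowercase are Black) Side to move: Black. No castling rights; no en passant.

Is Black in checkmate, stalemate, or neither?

Black to move; black king on h1.
In check: yes, from the white queen on g1.
King squares — g1: attacked by Qa7; g2: attacked by Qg1; h2: attacked by Qg1.
Legal moves for Black: none.
In check with no legal moves → checkmate.

checkmate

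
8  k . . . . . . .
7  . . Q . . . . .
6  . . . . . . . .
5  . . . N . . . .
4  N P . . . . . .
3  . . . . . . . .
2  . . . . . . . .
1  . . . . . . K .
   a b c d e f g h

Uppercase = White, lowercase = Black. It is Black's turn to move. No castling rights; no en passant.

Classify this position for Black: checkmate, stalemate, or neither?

stalemate

Black to move; black king on a8.
In check: no.
King squares — a7: attacked by Qc7; b7: attacked by Qc7; b8: attacked by Qc7.
Legal moves for Black: none.
Not in check and no legal moves → stalemate.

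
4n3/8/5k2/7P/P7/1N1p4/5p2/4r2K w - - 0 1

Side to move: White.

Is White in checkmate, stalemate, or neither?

White to move; white king on h1.
In check: yes, from the black rook on e1.
King squares — g1: attacked by Re1; g2: available; h2: available.
Legal moves for White: Kh2, Kg2.
White is in check but has 2 legal moves → neither.

neither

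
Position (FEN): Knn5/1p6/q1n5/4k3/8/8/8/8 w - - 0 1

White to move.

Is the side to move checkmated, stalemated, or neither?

checkmate

White to move; white king on a8.
In check: yes, from the black queen on a6.
King squares — a7: attacked by Qa6; b7: attacked by Qa6; b8: attacked by Nc6.
Legal moves for White: none.
In check with no legal moves → checkmate.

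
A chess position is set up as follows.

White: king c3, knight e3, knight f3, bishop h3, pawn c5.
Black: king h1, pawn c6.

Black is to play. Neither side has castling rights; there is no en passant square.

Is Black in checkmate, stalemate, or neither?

Black to move; black king on h1.
In check: no.
King squares — g1: attacked by Nf3; g2: attacked by Ne3; h2: attacked by Nf3.
Legal moves for Black: none.
Not in check and no legal moves → stalemate.

stalemate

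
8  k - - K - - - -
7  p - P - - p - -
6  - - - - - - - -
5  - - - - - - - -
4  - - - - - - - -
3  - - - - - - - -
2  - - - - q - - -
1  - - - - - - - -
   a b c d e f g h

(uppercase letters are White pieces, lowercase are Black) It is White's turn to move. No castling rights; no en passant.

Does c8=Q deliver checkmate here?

yes

After c8=Q: black king on a8; in check: yes, from the white queen on c8.
King squares — a7: own pawn; b7: attacked by Qc8; b8: attacked by Qc8.
Black has no legal moves → checkmate.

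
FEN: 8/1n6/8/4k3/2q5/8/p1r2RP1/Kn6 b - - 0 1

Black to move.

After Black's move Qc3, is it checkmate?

After Qc3: white king on a1; in check: yes, from the black queen on c3.
King squares — b1: attacked by Pa2; a2: attacked by Rc2; b2: attacked by Rc2.
White has no legal moves → checkmate.

yes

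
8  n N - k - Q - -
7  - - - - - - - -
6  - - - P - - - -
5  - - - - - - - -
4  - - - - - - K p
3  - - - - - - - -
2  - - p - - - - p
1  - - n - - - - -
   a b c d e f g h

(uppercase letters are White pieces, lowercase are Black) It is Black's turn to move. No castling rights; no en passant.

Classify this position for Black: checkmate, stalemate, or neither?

Black to move; black king on d8.
In check: yes, from the white queen on f8.
King squares — c7: attacked by Pd6; d7: attacked by Nb8; e7: attacked by Pd6; c8: attacked by Qf8; e8: attacked by Qf8.
Legal moves for Black: none.
In check with no legal moves → checkmate.

checkmate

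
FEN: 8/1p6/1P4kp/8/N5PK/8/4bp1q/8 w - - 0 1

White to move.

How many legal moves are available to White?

0

White to move; king on h4.
In check: yes, from the black queen on h2.
Legal moves: none.
Count: 0.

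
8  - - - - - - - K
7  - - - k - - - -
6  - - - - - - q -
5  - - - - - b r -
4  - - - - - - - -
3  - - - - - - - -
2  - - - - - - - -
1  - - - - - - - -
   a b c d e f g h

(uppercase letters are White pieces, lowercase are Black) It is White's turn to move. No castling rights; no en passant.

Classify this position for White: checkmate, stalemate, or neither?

White to move; white king on h8.
In check: no.
King squares — g7: attacked by Qg6; h7: attacked by Qg6; g8: attacked by Qg6.
Legal moves for White: none.
Not in check and no legal moves → stalemate.

stalemate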